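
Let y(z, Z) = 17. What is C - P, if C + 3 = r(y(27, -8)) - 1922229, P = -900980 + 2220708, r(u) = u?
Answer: -3241943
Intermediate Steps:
P = 1319728
C = -1922215 (C = -3 + (17 - 1922229) = -3 - 1922212 = -1922215)
C - P = -1922215 - 1*1319728 = -1922215 - 1319728 = -3241943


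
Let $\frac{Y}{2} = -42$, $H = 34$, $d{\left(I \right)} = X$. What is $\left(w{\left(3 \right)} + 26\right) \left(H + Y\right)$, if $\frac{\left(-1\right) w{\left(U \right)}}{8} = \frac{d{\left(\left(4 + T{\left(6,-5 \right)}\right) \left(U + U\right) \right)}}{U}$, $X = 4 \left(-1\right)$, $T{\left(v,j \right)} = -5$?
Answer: $- \frac{5500}{3} \approx -1833.3$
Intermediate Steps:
$X = -4$
$d{\left(I \right)} = -4$
$w{\left(U \right)} = \frac{32}{U}$ ($w{\left(U \right)} = - 8 \left(- \frac{4}{U}\right) = \frac{32}{U}$)
$Y = -84$ ($Y = 2 \left(-42\right) = -84$)
$\left(w{\left(3 \right)} + 26\right) \left(H + Y\right) = \left(\frac{32}{3} + 26\right) \left(34 - 84\right) = \left(32 \cdot \frac{1}{3} + 26\right) \left(-50\right) = \left(\frac{32}{3} + 26\right) \left(-50\right) = \frac{110}{3} \left(-50\right) = - \frac{5500}{3}$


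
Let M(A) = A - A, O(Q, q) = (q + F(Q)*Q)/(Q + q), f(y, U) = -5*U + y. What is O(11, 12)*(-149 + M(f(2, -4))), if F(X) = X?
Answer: -19817/23 ≈ -861.61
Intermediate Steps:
f(y, U) = y - 5*U
O(Q, q) = (q + Q**2)/(Q + q) (O(Q, q) = (q + Q*Q)/(Q + q) = (q + Q**2)/(Q + q))
M(A) = 0
O(11, 12)*(-149 + M(f(2, -4))) = ((12 + 11**2)/(11 + 12))*(-149 + 0) = ((12 + 121)/23)*(-149) = ((1/23)*133)*(-149) = (133/23)*(-149) = -19817/23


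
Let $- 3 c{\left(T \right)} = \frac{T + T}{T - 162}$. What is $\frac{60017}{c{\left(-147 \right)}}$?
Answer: $- \frac{18545253}{98} \approx -1.8924 \cdot 10^{5}$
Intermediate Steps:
$c{\left(T \right)} = - \frac{2 T}{3 \left(-162 + T\right)}$ ($c{\left(T \right)} = - \frac{\left(T + T\right) \frac{1}{T - 162}}{3} = - \frac{2 T \frac{1}{-162 + T}}{3} = - \frac{2 T}{3 \left(-162 + T\right)}$)
$\frac{60017}{c{\left(-147 \right)}} = \frac{60017}{\left(-2\right) \left(-147\right) \frac{1}{-486 + 3 \left(-147\right)}} = \frac{60017}{\left(-2\right) \left(-147\right) \frac{1}{-486 - 441}} = \frac{60017}{\left(-2\right) \left(-147\right) \frac{1}{-927}} = \frac{60017}{\left(-2\right) \left(-147\right) \left(- \frac{1}{927}\right)} = \frac{60017}{- \frac{98}{309}} = 60017 \left(- \frac{309}{98}\right) = - \frac{18545253}{98}$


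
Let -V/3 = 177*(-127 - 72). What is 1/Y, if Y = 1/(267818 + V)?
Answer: 373487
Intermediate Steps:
V = 105669 (V = -531*(-127 - 72) = -531*(-199) = -3*(-35223) = 105669)
Y = 1/373487 (Y = 1/(267818 + 105669) = 1/373487 ≈ 2.6775e-6)
1/Y = 1/(1/373487) = 373487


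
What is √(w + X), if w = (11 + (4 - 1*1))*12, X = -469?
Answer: I*√301 ≈ 17.349*I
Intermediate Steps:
w = 168 (w = (11 + (4 - 1))*12 = (11 + 3)*12 = 14*12 = 168)
√(w + X) = √(168 - 469) = √(-301) = I*√301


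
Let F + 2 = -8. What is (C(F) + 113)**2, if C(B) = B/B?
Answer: 12996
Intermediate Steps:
F = -10 (F = -2 - 8 = -10)
C(B) = 1
(C(F) + 113)**2 = (1 + 113)**2 = 114**2 = 12996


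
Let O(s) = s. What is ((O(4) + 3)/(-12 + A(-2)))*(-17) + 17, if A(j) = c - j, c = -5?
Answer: 374/15 ≈ 24.933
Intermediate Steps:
A(j) = -5 - j
((O(4) + 3)/(-12 + A(-2)))*(-17) + 17 = ((4 + 3)/(-12 + (-5 - 1*(-2))))*(-17) + 17 = (7/(-12 + (-5 + 2)))*(-17) + 17 = (7/(-12 - 3))*(-17) + 17 = (7/(-15))*(-17) + 17 = (7*(-1/15))*(-17) + 17 = -7/15*(-17) + 17 = 119/15 + 17 = 374/15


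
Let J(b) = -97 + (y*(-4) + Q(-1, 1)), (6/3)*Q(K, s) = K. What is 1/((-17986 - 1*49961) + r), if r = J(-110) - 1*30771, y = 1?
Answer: -2/197639 ≈ -1.0119e-5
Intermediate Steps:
Q(K, s) = K/2
J(b) = -203/2 (J(b) = -97 + (1*(-4) + (½)*(-1)) = -97 + (-4 - ½) = -97 - 9/2 = -203/2)
r = -61745/2 (r = -203/2 - 1*30771 = -203/2 - 30771 = -61745/2 ≈ -30873.)
1/((-17986 - 1*49961) + r) = 1/((-17986 - 1*49961) - 61745/2) = 1/((-17986 - 49961) - 61745/2) = 1/(-67947 - 61745/2) = 1/(-197639/2) = -2/197639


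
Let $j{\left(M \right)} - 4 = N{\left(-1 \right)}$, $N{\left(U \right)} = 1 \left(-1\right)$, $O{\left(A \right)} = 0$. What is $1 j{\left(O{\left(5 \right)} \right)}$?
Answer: $3$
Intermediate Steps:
$N{\left(U \right)} = -1$
$j{\left(M \right)} = 3$ ($j{\left(M \right)} = 4 - 1 = 3$)
$1 j{\left(O{\left(5 \right)} \right)} = 1 \cdot 3 = 3$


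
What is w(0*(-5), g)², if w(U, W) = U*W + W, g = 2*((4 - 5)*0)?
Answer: 0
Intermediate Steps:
g = 0 (g = 2*(-1*0) = 2*0 = 0)
w(U, W) = W + U*W
w(0*(-5), g)² = (0*(1 + 0*(-5)))² = (0*(1 + 0))² = (0*1)² = 0² = 0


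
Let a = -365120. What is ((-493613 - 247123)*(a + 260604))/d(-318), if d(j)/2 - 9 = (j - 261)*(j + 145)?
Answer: 806445456/2087 ≈ 3.8641e+5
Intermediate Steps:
d(j) = 18 + 2*(-261 + j)*(145 + j) (d(j) = 18 + 2*((j - 261)*(j + 145)) = 18 + 2*((-261 + j)*(145 + j)) = 18 + 2*(-261 + j)*(145 + j))
((-493613 - 247123)*(a + 260604))/d(-318) = ((-493613 - 247123)*(-365120 + 260604))/(-75672 - 232*(-318) + 2*(-318)²) = (-740736*(-104516))/(-75672 + 73776 + 2*101124) = 77418763776/(-75672 + 73776 + 202248) = 77418763776/200352 = 77418763776*(1/200352) = 806445456/2087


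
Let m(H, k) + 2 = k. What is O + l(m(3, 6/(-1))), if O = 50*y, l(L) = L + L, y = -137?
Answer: -6866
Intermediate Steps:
m(H, k) = -2 + k
l(L) = 2*L
O = -6850 (O = 50*(-137) = -6850)
O + l(m(3, 6/(-1))) = -6850 + 2*(-2 + 6/(-1)) = -6850 + 2*(-2 + 6*(-1)) = -6850 + 2*(-2 - 6) = -6850 + 2*(-8) = -6850 - 16 = -6866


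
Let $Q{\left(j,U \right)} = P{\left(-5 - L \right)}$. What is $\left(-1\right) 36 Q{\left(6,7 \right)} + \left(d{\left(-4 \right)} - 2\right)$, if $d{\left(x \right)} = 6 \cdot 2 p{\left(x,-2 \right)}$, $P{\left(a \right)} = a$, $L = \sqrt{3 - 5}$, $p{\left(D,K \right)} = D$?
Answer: $130 + 36 i \sqrt{2} \approx 130.0 + 50.912 i$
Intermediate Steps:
$L = i \sqrt{2}$ ($L = \sqrt{-2} = i \sqrt{2} \approx 1.4142 i$)
$Q{\left(j,U \right)} = -5 - i \sqrt{2}$
$d{\left(x \right)} = 12 x$ ($d{\left(x \right)} = 6 \cdot 2 x = 12 x$)
$\left(-1\right) 36 Q{\left(6,7 \right)} + \left(d{\left(-4 \right)} - 2\right) = \left(-1\right) 36 \left(-5 - i \sqrt{2}\right) + \left(12 \left(-4\right) - 2\right) = - 36 \left(-5 - i \sqrt{2}\right) - 50 = \left(180 + 36 i \sqrt{2}\right) - 50 = 130 + 36 i \sqrt{2}$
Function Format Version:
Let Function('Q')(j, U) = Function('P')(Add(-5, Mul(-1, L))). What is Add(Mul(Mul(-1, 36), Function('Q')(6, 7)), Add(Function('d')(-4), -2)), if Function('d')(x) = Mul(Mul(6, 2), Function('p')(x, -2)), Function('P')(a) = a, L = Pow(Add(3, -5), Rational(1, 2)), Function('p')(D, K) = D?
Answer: Add(130, Mul(36, I, Pow(2, Rational(1, 2)))) ≈ Add(130.00, Mul(50.912, I))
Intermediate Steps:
L = Mul(I, Pow(2, Rational(1, 2))) (L = Pow(-2, Rational(1, 2)) = Mul(I, Pow(2, Rational(1, 2))) ≈ Mul(1.4142, I))
Function('Q')(j, U) = Add(-5, Mul(-1, I, Pow(2, Rational(1, 2)))) (Function('Q')(j, U) = Add(-5, Mul(-1, Mul(I, Pow(2, Rational(1, 2))))) = Add(-5, Mul(-1, I, Pow(2, Rational(1, 2)))))
Function('d')(x) = Mul(12, x) (Function('d')(x) = Mul(Mul(6, 2), x) = Mul(12, x))
Add(Mul(Mul(-1, 36), Function('Q')(6, 7)), Add(Function('d')(-4), -2)) = Add(Mul(Mul(-1, 36), Add(-5, Mul(-1, I, Pow(2, Rational(1, 2))))), Add(Mul(12, -4), -2)) = Add(Mul(-36, Add(-5, Mul(-1, I, Pow(2, Rational(1, 2))))), Add(-48, -2)) = Add(Add(180, Mul(36, I, Pow(2, Rational(1, 2)))), -50) = Add(130, Mul(36, I, Pow(2, Rational(1, 2))))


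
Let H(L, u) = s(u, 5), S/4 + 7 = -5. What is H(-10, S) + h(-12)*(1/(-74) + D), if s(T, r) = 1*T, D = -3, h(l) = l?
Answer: -438/37 ≈ -11.838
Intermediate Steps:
S = -48 (S = -28 + 4*(-5) = -28 - 20 = -48)
s(T, r) = T
H(L, u) = u
H(-10, S) + h(-12)*(1/(-74) + D) = -48 - 12*(1/(-74) - 3) = -48 - 12*(-1/74 - 3) = -48 - 12*(-223/74) = -48 + 1338/37 = -438/37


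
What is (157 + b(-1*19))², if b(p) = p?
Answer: 19044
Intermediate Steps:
(157 + b(-1*19))² = (157 - 1*19)² = (157 - 19)² = 138² = 19044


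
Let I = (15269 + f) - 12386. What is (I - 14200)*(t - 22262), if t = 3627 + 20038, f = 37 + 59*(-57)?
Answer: -20544129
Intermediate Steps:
f = -3326 (f = 37 - 3363 = -3326)
t = 23665
I = -443 (I = (15269 - 3326) - 12386 = 11943 - 12386 = -443)
(I - 14200)*(t - 22262) = (-443 - 14200)*(23665 - 22262) = -14643*1403 = -20544129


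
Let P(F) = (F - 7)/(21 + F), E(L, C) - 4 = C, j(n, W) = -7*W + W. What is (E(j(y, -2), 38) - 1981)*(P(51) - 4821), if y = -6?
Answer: 168241213/18 ≈ 9.3467e+6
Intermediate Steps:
j(n, W) = -6*W
E(L, C) = 4 + C
P(F) = (-7 + F)/(21 + F)
(E(j(y, -2), 38) - 1981)*(P(51) - 4821) = ((4 + 38) - 1981)*((-7 + 51)/(21 + 51) - 4821) = (42 - 1981)*(44/72 - 4821) = -1939*((1/72)*44 - 4821) = -1939*(11/18 - 4821) = -1939*(-86767/18) = 168241213/18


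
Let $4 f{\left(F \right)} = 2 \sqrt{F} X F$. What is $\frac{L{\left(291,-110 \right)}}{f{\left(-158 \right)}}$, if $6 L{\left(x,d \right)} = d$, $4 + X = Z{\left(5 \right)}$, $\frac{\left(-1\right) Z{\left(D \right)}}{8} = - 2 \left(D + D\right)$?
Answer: $- \frac{55 i \sqrt{158}}{5841576} \approx - 0.00011835 i$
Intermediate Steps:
$Z{\left(D \right)} = 32 D$ ($Z{\left(D \right)} = - 8 \left(- 2 \left(D + D\right)\right) = - 8 \left(- 2 \cdot 2 D\right) = - 8 \left(- 4 D\right) = 32 D$)
$X = 156$ ($X = -4 + 32 \cdot 5 = -4 + 160 = 156$)
$L{\left(x,d \right)} = \frac{d}{6}$
$f{\left(F \right)} = 78 F^{\frac{3}{2}}$ ($f{\left(F \right)} = \frac{2 \sqrt{F} 156 F}{4} = \frac{312 \sqrt{F} F}{4} = \frac{312 F^{\frac{3}{2}}}{4} = 78 F^{\frac{3}{2}}$)
$\frac{L{\left(291,-110 \right)}}{f{\left(-158 \right)}} = \frac{\frac{1}{6} \left(-110\right)}{78 \left(-158\right)^{\frac{3}{2}}} = - \frac{55}{3 \cdot 78 \left(- 158 i \sqrt{158}\right)} = - \frac{55}{3 \left(- 12324 i \sqrt{158}\right)} = - \frac{55 \frac{i \sqrt{158}}{1947192}}{3} = - \frac{55 i \sqrt{158}}{5841576}$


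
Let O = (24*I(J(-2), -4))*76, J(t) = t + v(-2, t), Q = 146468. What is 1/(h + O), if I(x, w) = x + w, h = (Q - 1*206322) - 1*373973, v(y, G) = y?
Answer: -1/448419 ≈ -2.2301e-6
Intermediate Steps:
J(t) = -2 + t (J(t) = t - 2 = -2 + t)
h = -433827 (h = (146468 - 1*206322) - 1*373973 = (146468 - 206322) - 373973 = -59854 - 373973 = -433827)
I(x, w) = w + x
O = -14592 (O = (24*(-4 + (-2 - 2)))*76 = (24*(-4 - 4))*76 = (24*(-8))*76 = -192*76 = -14592)
1/(h + O) = 1/(-433827 - 14592) = 1/(-448419) = -1/448419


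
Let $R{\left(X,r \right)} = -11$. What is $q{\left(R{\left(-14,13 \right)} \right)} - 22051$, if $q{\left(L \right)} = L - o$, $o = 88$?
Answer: $-22150$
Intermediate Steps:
$q{\left(L \right)} = -88 + L$ ($q{\left(L \right)} = L - 88 = -88 + L$)
$q{\left(R{\left(-14,13 \right)} \right)} - 22051 = \left(-88 - 11\right) - 22051 = -99 - 22051 = -22150$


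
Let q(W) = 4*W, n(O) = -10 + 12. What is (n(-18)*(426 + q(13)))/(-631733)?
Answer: -956/631733 ≈ -0.0015133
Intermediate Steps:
n(O) = 2
(n(-18)*(426 + q(13)))/(-631733) = (2*(426 + 4*13))/(-631733) = (2*(426 + 52))*(-1/631733) = (2*478)*(-1/631733) = 956*(-1/631733) = -956/631733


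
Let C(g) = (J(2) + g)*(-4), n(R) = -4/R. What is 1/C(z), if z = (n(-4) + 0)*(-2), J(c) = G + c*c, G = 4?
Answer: -1/24 ≈ -0.041667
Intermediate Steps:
J(c) = 4 + c² (J(c) = 4 + c*c = 4 + c²)
z = -2 (z = (-4/(-4) + 0)*(-2) = (-4*(-¼) + 0)*(-2) = (1 + 0)*(-2) = 1*(-2) = -2)
C(g) = -32 - 4*g (C(g) = ((4 + 2²) + g)*(-4) = ((4 + 4) + g)*(-4) = (8 + g)*(-4) = -32 - 4*g)
1/C(z) = 1/(-32 - 4*(-2)) = 1/(-32 + 8) = 1/(-24) = -1/24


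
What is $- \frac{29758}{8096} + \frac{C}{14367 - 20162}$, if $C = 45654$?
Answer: $- \frac{271031197}{23458160} \approx -11.554$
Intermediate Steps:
$- \frac{29758}{8096} + \frac{C}{14367 - 20162} = - \frac{29758}{8096} + \frac{45654}{14367 - 20162} = \left(-29758\right) \frac{1}{8096} + \frac{45654}{-5795} = - \frac{14879}{4048} + 45654 \left(- \frac{1}{5795}\right) = - \frac{14879}{4048} - \frac{45654}{5795} = - \frac{271031197}{23458160}$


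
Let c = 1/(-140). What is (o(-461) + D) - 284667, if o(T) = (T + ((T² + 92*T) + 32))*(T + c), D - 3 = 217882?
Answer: -78290474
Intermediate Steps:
D = 217885 (D = 3 + 217882 = 217885)
c = -1/140 ≈ -0.0071429
o(T) = (-1/140 + T)*(32 + T² + 93*T) (o(T) = (T + ((T² + 92*T) + 32))*(T - 1/140) = (T + (32 + T² + 92*T))*(-1/140 + T) = (32 + T² + 93*T)*(-1/140 + T) = (-1/140 + T)*(32 + T² + 93*T))
(o(-461) + D) - 284667 = ((-8/35 + (-461)³ + (4387/140)*(-461) + (13019/140)*(-461)²) + 217885) - 284667 = ((-8/35 - 97972181 - 2022407/140 + (13019/140)*212521) + 217885) - 284667 = ((-8/35 - 97972181 - 2022407/140 + 2766810899/140) + 217885) - 284667 = (-78223692 + 217885) - 284667 = -78005807 - 284667 = -78290474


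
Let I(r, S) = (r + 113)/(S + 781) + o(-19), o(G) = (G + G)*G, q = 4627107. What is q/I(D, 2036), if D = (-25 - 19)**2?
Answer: 4344853473/678641 ≈ 6402.3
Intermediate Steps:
D = 1936 (D = (-44)**2 = 1936)
o(G) = 2*G**2 (o(G) = (2*G)*G = 2*G**2)
I(r, S) = 722 + (113 + r)/(781 + S) (I(r, S) = (r + 113)/(S + 781) + 2*(-19)**2 = (113 + r)/(781 + S) + 2*361 = (113 + r)/(781 + S) + 722 = 722 + (113 + r)/(781 + S))
q/I(D, 2036) = 4627107/(((563995 + 1936 + 722*2036)/(781 + 2036))) = 4627107/(((563995 + 1936 + 1469992)/2817)) = 4627107/(((1/2817)*2035923)) = 4627107/(678641/939) = 4627107*(939/678641) = 4344853473/678641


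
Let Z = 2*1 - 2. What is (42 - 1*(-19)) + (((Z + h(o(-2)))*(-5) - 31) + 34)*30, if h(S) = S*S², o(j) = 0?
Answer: 151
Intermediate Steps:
Z = 0 (Z = 2 - 2 = 0)
h(S) = S³
(42 - 1*(-19)) + (((Z + h(o(-2)))*(-5) - 31) + 34)*30 = (42 - 1*(-19)) + (((0 + 0³)*(-5) - 31) + 34)*30 = (42 + 19) + (((0 + 0)*(-5) - 31) + 34)*30 = 61 + ((0*(-5) - 31) + 34)*30 = 61 + ((0 - 31) + 34)*30 = 61 + (-31 + 34)*30 = 61 + 3*30 = 61 + 90 = 151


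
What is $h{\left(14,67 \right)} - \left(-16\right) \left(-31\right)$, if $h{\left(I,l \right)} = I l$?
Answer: $442$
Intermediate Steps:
$h{\left(14,67 \right)} - \left(-16\right) \left(-31\right) = 14 \cdot 67 - \left(-16\right) \left(-31\right) = 938 - 496 = 442$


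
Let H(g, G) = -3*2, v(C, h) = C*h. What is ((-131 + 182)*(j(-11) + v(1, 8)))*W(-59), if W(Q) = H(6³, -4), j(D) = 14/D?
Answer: -22644/11 ≈ -2058.5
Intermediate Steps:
H(g, G) = -6
W(Q) = -6
((-131 + 182)*(j(-11) + v(1, 8)))*W(-59) = ((-131 + 182)*(14/(-11) + 1*8))*(-6) = (51*(14*(-1/11) + 8))*(-6) = (51*(-14/11 + 8))*(-6) = (51*(74/11))*(-6) = (3774/11)*(-6) = -22644/11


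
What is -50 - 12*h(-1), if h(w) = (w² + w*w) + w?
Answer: -62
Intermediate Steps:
h(w) = w + 2*w² (h(w) = (w² + w²) + w = 2*w² + w = w + 2*w²)
-50 - 12*h(-1) = -50 - (-12)*(1 + 2*(-1)) = -50 - (-12)*(1 - 2) = -50 - (-12)*(-1) = -50 - 12*1 = -50 - 12 = -62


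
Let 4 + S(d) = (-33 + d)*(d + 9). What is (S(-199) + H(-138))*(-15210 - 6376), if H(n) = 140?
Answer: -954446576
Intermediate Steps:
S(d) = -4 + (-33 + d)*(9 + d) (S(d) = -4 + (-33 + d)*(d + 9) = -4 + (-33 + d)*(9 + d))
(S(-199) + H(-138))*(-15210 - 6376) = ((-301 + (-199)**2 - 24*(-199)) + 140)*(-15210 - 6376) = ((-301 + 39601 + 4776) + 140)*(-21586) = (44076 + 140)*(-21586) = 44216*(-21586) = -954446576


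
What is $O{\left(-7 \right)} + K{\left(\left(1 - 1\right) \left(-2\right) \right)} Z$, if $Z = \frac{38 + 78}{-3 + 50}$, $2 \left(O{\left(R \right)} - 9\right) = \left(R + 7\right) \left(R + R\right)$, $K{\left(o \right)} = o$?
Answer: $9$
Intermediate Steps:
$O{\left(R \right)} = 9 + R \left(7 + R\right)$ ($O{\left(R \right)} = 9 + \frac{\left(R + 7\right) \left(R + R\right)}{2} = 9 + \frac{\left(7 + R\right) 2 R}{2} = 9 + \frac{2 R \left(7 + R\right)}{2} = 9 + R \left(7 + R\right)$)
$Z = \frac{116}{47} \approx 2.4681$
$O{\left(-7 \right)} + K{\left(\left(1 - 1\right) \left(-2\right) \right)} Z = \left(9 + \left(-7\right)^{2} + 7 \left(-7\right)\right) + \left(1 - 1\right) \left(-2\right) \frac{116}{47} = \left(9 + 49 - 49\right) + 0 \left(-2\right) \frac{116}{47} = 9 + 0 \cdot \frac{116}{47} = 9 + 0 = 9$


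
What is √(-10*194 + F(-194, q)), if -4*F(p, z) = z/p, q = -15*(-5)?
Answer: I*√292040810/388 ≈ 44.044*I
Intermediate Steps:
q = 75
F(p, z) = -z/(4*p)
√(-10*194 + F(-194, q)) = √(-10*194 - ¼*75/(-194)) = √(-1940 - ¼*75*(-1/194)) = √(-1940 + 75/776) = √(-1505365/776) = I*√292040810/388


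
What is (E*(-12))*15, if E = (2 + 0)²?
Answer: -720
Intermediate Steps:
E = 4 (E = 2² = 4)
(E*(-12))*15 = (4*(-12))*15 = -48*15 = -720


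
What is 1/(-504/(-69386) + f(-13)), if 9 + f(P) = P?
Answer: -34693/762994 ≈ -0.045470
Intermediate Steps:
f(P) = -9 + P
1/(-504/(-69386) + f(-13)) = 1/(-504/(-69386) + (-9 - 13)) = 1/(-504*(-1/69386) - 22) = 1/(252/34693 - 22) = 1/(-762994/34693) = -34693/762994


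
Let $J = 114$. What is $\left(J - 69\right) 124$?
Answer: $5580$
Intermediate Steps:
$\left(J - 69\right) 124 = \left(114 - 69\right) 124 = 45 \cdot 124 = 5580$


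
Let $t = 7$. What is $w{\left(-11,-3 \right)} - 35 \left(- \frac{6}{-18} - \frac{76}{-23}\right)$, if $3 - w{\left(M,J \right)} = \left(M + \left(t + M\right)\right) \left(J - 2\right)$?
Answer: $- \frac{13753}{69} \approx -199.32$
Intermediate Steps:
$w{\left(M,J \right)} = 3 - \left(-2 + J\right) \left(7 + 2 M\right)$ ($w{\left(M,J \right)} = 3 - \left(M + \left(7 + M\right)\right) \left(J - 2\right) = 3 - \left(7 + 2 M\right) \left(-2 + J\right) = 3 - \left(-2 + J\right) \left(7 + 2 M\right)$)
$w{\left(-11,-3 \right)} - 35 \left(- \frac{6}{-18} - \frac{76}{-23}\right) = \left(17 - -21 + 4 \left(-11\right) - \left(-6\right) \left(-11\right)\right) - 35 \left(- \frac{6}{-18} - \frac{76}{-23}\right) = \left(17 + 21 - 44 - 66\right) - 35 \left(\left(-6\right) \left(- \frac{1}{18}\right) - - \frac{76}{23}\right) = -72 - 35 \left(\frac{1}{3} + \frac{76}{23}\right) = -72 - \frac{8785}{69} = - \frac{13753}{69}$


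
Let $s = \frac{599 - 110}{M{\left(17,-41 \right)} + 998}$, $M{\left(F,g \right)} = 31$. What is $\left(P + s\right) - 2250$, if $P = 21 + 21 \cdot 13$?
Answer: $- \frac{670745}{343} \approx -1955.5$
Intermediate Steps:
$s = \frac{163}{343}$ ($s = \frac{599 - 110}{31 + 998} = \frac{489}{1029} = 489 \cdot \frac{1}{1029} = \frac{163}{343} \approx 0.47522$)
$P = 294$ ($P = 21 + 273 = 294$)
$\left(P + s\right) - 2250 = \left(294 + \frac{163}{343}\right) - 2250 = \frac{101005}{343} - 2250 = - \frac{670745}{343}$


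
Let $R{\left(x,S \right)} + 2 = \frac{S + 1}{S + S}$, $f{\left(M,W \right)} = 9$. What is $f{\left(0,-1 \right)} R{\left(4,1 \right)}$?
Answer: $-9$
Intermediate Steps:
$R{\left(x,S \right)} = -2 + \frac{1 + S}{2 S}$ ($R{\left(x,S \right)} = -2 + \frac{S + 1}{S + S} = -2 + \frac{1 + S}{2 S}$)
$f{\left(0,-1 \right)} R{\left(4,1 \right)} = 9 \frac{1 - 3}{2 \cdot 1} = 9 \cdot \frac{1}{2} \cdot 1 \left(1 - 3\right) = 9 \cdot \frac{1}{2} \cdot 1 \left(-2\right) = 9 \left(-1\right) = -9$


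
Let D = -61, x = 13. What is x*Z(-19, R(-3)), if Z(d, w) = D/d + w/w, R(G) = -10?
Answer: 1040/19 ≈ 54.737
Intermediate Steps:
Z(d, w) = 1 - 61/d (Z(d, w) = -61/d + w/w = -61/d + 1 = 1 - 61/d)
x*Z(-19, R(-3)) = 13*((-61 - 19)/(-19)) = 13*(-1/19*(-80)) = 13*(80/19) = 1040/19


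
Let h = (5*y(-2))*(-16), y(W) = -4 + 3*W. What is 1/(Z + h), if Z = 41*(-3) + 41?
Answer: 1/718 ≈ 0.0013928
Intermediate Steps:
Z = -82 (Z = -123 + 41 = -82)
h = 800 (h = (5*(-4 + 3*(-2)))*(-16) = (5*(-4 - 6))*(-16) = (5*(-10))*(-16) = -50*(-16) = 800)
1/(Z + h) = 1/(-82 + 800) = 1/718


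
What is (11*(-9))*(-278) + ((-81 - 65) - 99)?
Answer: 27277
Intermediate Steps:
(11*(-9))*(-278) + ((-81 - 65) - 99) = -99*(-278) + (-146 - 99) = 27522 - 245 = 27277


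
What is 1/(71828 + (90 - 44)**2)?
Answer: 1/73944 ≈ 1.3524e-5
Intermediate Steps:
1/(71828 + (90 - 44)**2) = 1/(71828 + 46**2) = 1/(71828 + 2116) = 1/73944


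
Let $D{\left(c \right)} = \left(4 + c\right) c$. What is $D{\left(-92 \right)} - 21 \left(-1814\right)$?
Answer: $46190$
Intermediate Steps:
$D{\left(c \right)} = c \left(4 + c\right)$
$D{\left(-92 \right)} - 21 \left(-1814\right) = - 92 \left(4 - 92\right) - 21 \left(-1814\right) = \left(-92\right) \left(-88\right) - -38094 = 8096 + 38094 = 46190$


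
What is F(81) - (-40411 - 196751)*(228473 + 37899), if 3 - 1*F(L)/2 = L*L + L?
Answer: 63173302986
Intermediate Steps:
F(L) = 6 - 2*L - 2*L**2 (F(L) = 6 - 2*(L*L + L) = 6 - 2*(L**2 + L) = 6 - 2*(L + L**2) = 6 + (-2*L - 2*L**2) = 6 - 2*L - 2*L**2)
F(81) - (-40411 - 196751)*(228473 + 37899) = (6 - 2*81 - 2*81**2) - (-40411 - 196751)*(228473 + 37899) = (6 - 162 - 2*6561) - (-237162)*266372 = (6 - 162 - 13122) - 1*(-63173316264) = -13278 + 63173316264 = 63173302986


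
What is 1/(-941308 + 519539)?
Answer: -1/421769 ≈ -2.3710e-6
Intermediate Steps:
1/(-941308 + 519539) = 1/(-421769) = -1/421769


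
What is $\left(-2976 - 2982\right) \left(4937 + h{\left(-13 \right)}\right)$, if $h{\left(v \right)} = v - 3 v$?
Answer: $-29569554$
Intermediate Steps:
$h{\left(v \right)} = - 2 v$
$\left(-2976 - 2982\right) \left(4937 + h{\left(-13 \right)}\right) = \left(-2976 - 2982\right) \left(4937 - -26\right) = - 5958 \left(4937 + 26\right) = \left(-5958\right) 4963 = -29569554$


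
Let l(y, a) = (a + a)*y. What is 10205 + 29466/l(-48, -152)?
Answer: 24823471/2432 ≈ 10207.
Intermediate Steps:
l(y, a) = 2*a*y (l(y, a) = (2*a)*y = 2*a*y)
10205 + 29466/l(-48, -152) = 10205 + 29466/((2*(-152)*(-48))) = 10205 + 29466/14592 = 10205 + 29466*(1/14592) = 10205 + 4911/2432 = 24823471/2432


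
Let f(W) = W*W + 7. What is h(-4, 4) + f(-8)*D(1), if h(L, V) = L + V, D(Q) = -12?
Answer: -852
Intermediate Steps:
f(W) = 7 + W² (f(W) = W² + 7 = 7 + W²)
h(-4, 4) + f(-8)*D(1) = (-4 + 4) + (7 + (-8)²)*(-12) = 0 + (7 + 64)*(-12) = 0 + 71*(-12) = 0 - 852 = -852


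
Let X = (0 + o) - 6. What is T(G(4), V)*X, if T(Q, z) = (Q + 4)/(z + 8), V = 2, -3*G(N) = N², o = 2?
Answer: 8/15 ≈ 0.53333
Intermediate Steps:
G(N) = -N²/3
T(Q, z) = (4 + Q)/(8 + z)
X = -4 (X = (0 + 2) - 6 = 2 - 6 = -4)
T(G(4), V)*X = ((4 - ⅓*4²)/(8 + 2))*(-4) = ((4 - ⅓*16)/10)*(-4) = ((4 - 16/3)/10)*(-4) = ((⅒)*(-4/3))*(-4) = -2/15*(-4) = 8/15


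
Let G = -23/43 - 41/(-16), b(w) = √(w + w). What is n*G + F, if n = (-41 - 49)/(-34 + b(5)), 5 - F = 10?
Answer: 27205/65704 + 20925*√10/131408 ≈ 0.91761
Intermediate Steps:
b(w) = √2*√w (b(w) = √(2*w) = √2*√w)
F = -5 (F = 5 - 1*10 = 5 - 10 = -5)
n = -90/(-34 + √10) (n = (-41 - 49)/(-34 + √2*√5) = -90/(-34 + √10) ≈ 2.9185)
G = 1395/688 (G = -23*1/43 - 41*(-1/16) = -23/43 + 41/16 = 1395/688 ≈ 2.0276)
n*G + F = (510/191 + 15*√10/191)*(1395/688) - 5 = (355725/65704 + 20925*√10/131408) - 5 = 27205/65704 + 20925*√10/131408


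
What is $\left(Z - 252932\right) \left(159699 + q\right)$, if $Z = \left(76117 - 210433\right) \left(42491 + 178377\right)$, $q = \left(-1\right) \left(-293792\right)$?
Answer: $-13453426909037020$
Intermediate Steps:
$q = 293792$
$Z = -29666106288$ ($Z = \left(-134316\right) 220868 = -29666106288$)
$\left(Z - 252932\right) \left(159699 + q\right) = \left(-29666106288 - 252932\right) \left(159699 + 293792\right) = \left(-29666359220\right) 453491 = -13453426909037020$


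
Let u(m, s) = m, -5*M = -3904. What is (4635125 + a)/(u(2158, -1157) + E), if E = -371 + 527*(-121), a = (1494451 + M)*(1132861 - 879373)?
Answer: -1895139768217/309900 ≈ -6.1153e+6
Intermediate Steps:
M = 3904/5 (M = -⅕*(-3904) = 3904/5 ≈ 780.80)
a = 1895116592592/5 (a = (1494451 + 3904/5)*(1132861 - 879373) = (7476159/5)*253488 = 1895116592592/5 ≈ 3.7902e+11)
E = -64138 (E = -371 - 63767 = -64138)
(4635125 + a)/(u(2158, -1157) + E) = (4635125 + 1895116592592/5)/(2158 - 64138) = (1895139768217/5)/(-61980) = (1895139768217/5)*(-1/61980) = -1895139768217/309900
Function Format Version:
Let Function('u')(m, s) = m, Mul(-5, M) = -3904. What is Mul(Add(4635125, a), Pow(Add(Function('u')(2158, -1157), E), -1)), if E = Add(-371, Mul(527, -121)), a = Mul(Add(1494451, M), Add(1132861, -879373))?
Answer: Rational(-1895139768217, 309900) ≈ -6.1153e+6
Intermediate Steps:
M = Rational(3904, 5) (M = Mul(Rational(-1, 5), -3904) = Rational(3904, 5) ≈ 780.80)
a = Rational(1895116592592, 5) (a = Mul(Add(1494451, Rational(3904, 5)), Add(1132861, -879373)) = Mul(Rational(7476159, 5), 253488) = Rational(1895116592592, 5) ≈ 3.7902e+11)
E = -64138 (E = Add(-371, -63767) = -64138)
Mul(Add(4635125, a), Pow(Add(Function('u')(2158, -1157), E), -1)) = Mul(Add(4635125, Rational(1895116592592, 5)), Pow(Add(2158, -64138), -1)) = Mul(Rational(1895139768217, 5), Pow(-61980, -1)) = Mul(Rational(1895139768217, 5), Rational(-1, 61980)) = Rational(-1895139768217, 309900)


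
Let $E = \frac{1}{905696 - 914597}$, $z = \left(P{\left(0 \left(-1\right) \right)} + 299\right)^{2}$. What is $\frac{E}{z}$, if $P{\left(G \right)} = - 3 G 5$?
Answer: $- \frac{1}{795758301} \approx -1.2567 \cdot 10^{-9}$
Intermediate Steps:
$P{\left(G \right)} = - 15 G$
$z = 89401$ ($z = \left(- 15 \cdot 0 \left(-1\right) + 299\right)^{2} = \left(\left(-15\right) 0 + 299\right)^{2} = \left(0 + 299\right)^{2} = 299^{2} = 89401$)
$E = - \frac{1}{8901}$ ($E = \frac{1}{-8901} = - \frac{1}{8901} \approx -0.00011235$)
$\frac{E}{z} = - \frac{1}{8901 \cdot 89401} = \left(- \frac{1}{8901}\right) \frac{1}{89401} = - \frac{1}{795758301}$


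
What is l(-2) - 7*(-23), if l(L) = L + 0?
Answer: 159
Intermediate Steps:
l(L) = L
l(-2) - 7*(-23) = -2 - 7*(-23) = -2 + 161 = 159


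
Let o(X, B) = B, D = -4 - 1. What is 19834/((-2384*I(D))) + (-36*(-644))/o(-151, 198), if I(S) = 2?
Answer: 2961505/26224 ≈ 112.93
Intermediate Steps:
D = -5
19834/((-2384*I(D))) + (-36*(-644))/o(-151, 198) = 19834/((-2384*2)) - 36*(-644)/198 = 19834/(-4768) + 23184*(1/198) = 19834*(-1/4768) + 1288/11 = -9917/2384 + 1288/11 = 2961505/26224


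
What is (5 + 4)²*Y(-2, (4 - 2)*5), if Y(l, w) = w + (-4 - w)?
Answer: -324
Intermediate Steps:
Y(l, w) = -4
(5 + 4)²*Y(-2, (4 - 2)*5) = (5 + 4)²*(-4) = 9²*(-4) = 81*(-4) = -324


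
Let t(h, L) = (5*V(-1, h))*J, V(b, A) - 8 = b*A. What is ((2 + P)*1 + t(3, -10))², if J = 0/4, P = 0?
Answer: 4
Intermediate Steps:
V(b, A) = 8 + A*b (V(b, A) = 8 + b*A = 8 + A*b)
J = 0 (J = 0*(¼) = 0)
t(h, L) = 0 (t(h, L) = (5*(8 + h*(-1)))*0 = (5*(8 - h))*0 = (40 - 5*h)*0 = 0)
((2 + P)*1 + t(3, -10))² = ((2 + 0)*1 + 0)² = (2*1 + 0)² = (2 + 0)² = 2² = 4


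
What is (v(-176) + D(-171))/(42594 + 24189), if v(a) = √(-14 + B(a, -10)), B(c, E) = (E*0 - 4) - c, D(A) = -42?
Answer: -14/22261 + √158/66783 ≈ -0.00044068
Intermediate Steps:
B(c, E) = -4 - c (B(c, E) = (0 - 4) - c = -4 - c)
v(a) = √(-18 - a) (v(a) = √(-14 + (-4 - a)) = √(-18 - a))
(v(-176) + D(-171))/(42594 + 24189) = (√(-18 - 1*(-176)) - 42)/(42594 + 24189) = (√(-18 + 176) - 42)/66783 = (√158 - 42)*(1/66783) = (-42 + √158)*(1/66783) = -14/22261 + √158/66783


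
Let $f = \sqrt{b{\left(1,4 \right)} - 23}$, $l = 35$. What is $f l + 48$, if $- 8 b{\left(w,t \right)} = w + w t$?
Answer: $48 + \frac{105 i \sqrt{42}}{4} \approx 48.0 + 170.12 i$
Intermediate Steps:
$b{\left(w,t \right)} = - \frac{w}{8} - \frac{t w}{8}$ ($b{\left(w,t \right)} = - \frac{w + w t}{8} = - \frac{w + t w}{8} = - \frac{w}{8} - \frac{t w}{8}$)
$f = \frac{3 i \sqrt{42}}{4}$ ($f = \sqrt{\left(- \frac{1}{8}\right) 1 \left(1 + 4\right) - 23} = \sqrt{\left(- \frac{1}{8}\right) 1 \cdot 5 - 23} = \sqrt{- \frac{5}{8} - 23} = \sqrt{- \frac{189}{8}} = \frac{3 i \sqrt{42}}{4} \approx 4.8606 i$)
$f l + 48 = \frac{3 i \sqrt{42}}{4} \cdot 35 + 48 = \frac{105 i \sqrt{42}}{4} + 48 = 48 + \frac{105 i \sqrt{42}}{4}$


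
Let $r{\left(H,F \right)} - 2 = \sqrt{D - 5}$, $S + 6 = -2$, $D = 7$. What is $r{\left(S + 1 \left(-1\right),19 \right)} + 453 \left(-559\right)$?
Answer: $-253225 + \sqrt{2} \approx -2.5322 \cdot 10^{5}$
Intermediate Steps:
$S = -8$ ($S = -6 - 2 = -8$)
$r{\left(H,F \right)} = 2 + \sqrt{2}$ ($r{\left(H,F \right)} = 2 + \sqrt{7 - 5} = 2 + \sqrt{2}$)
$r{\left(S + 1 \left(-1\right),19 \right)} + 453 \left(-559\right) = \left(2 + \sqrt{2}\right) + 453 \left(-559\right) = \left(2 + \sqrt{2}\right) - 253227 = -253225 + \sqrt{2}$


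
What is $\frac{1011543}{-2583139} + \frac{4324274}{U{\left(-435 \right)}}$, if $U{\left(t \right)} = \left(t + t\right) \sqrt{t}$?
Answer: $- \frac{77811}{198703} + \frac{2162137 i \sqrt{435}}{189225} \approx -0.39159 + 238.31 i$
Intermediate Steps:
$U{\left(t \right)} = 2 t^{\frac{3}{2}}$ ($U{\left(t \right)} = 2 t \sqrt{t} = 2 t^{\frac{3}{2}}$)
$\frac{1011543}{-2583139} + \frac{4324274}{U{\left(-435 \right)}} = \frac{1011543}{-2583139} + \frac{4324274}{2 \left(-435\right)^{\frac{3}{2}}} = 1011543 \left(- \frac{1}{2583139}\right) + \frac{4324274}{2 \left(- 435 i \sqrt{435}\right)} = - \frac{77811}{198703} + \frac{4324274}{\left(-870\right) i \sqrt{435}} = - \frac{77811}{198703} + 4324274 \frac{i \sqrt{435}}{378450} = - \frac{77811}{198703} + \frac{2162137 i \sqrt{435}}{189225}$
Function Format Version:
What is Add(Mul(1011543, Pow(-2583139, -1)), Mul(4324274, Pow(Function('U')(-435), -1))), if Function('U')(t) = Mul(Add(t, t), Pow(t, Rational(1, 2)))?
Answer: Add(Rational(-77811, 198703), Mul(Rational(2162137, 189225), I, Pow(435, Rational(1, 2)))) ≈ Add(-0.39159, Mul(238.31, I))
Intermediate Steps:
Function('U')(t) = Mul(2, Pow(t, Rational(3, 2))) (Function('U')(t) = Mul(Mul(2, t), Pow(t, Rational(1, 2))) = Mul(2, Pow(t, Rational(3, 2))))
Add(Mul(1011543, Pow(-2583139, -1)), Mul(4324274, Pow(Function('U')(-435), -1))) = Add(Mul(1011543, Pow(-2583139, -1)), Mul(4324274, Pow(Mul(2, Pow(-435, Rational(3, 2))), -1))) = Add(Mul(1011543, Rational(-1, 2583139)), Mul(4324274, Pow(Mul(2, Mul(-435, I, Pow(435, Rational(1, 2)))), -1))) = Add(Rational(-77811, 198703), Mul(4324274, Pow(Mul(-870, I, Pow(435, Rational(1, 2))), -1))) = Add(Rational(-77811, 198703), Mul(4324274, Mul(Rational(1, 378450), I, Pow(435, Rational(1, 2))))) = Add(Rational(-77811, 198703), Mul(Rational(2162137, 189225), I, Pow(435, Rational(1, 2))))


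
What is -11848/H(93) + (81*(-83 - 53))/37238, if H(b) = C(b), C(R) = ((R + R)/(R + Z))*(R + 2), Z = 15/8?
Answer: -7008851087/109665910 ≈ -63.911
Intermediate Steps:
Z = 15/8 (Z = 15*(1/8) = 15/8 ≈ 1.8750)
C(R) = 2*R*(2 + R)/(15/8 + R) (C(R) = ((R + R)/(R + 15/8))*(R + 2) = ((2*R)/(15/8 + R))*(2 + R) = (2*R/(15/8 + R))*(2 + R) = 2*R*(2 + R)/(15/8 + R))
H(b) = 16*b*(2 + b)/(15 + 8*b)
-11848/H(93) + (81*(-83 - 53))/37238 = -11848*(15 + 8*93)/(1488*(2 + 93)) + (81*(-83 - 53))/37238 = -11848/(16*93*95/(15 + 744)) + (81*(-136))*(1/37238) = -11848/(16*93*95/759) - 11016*1/37238 = -11848/(16*93*(1/759)*95) - 5508/18619 = -11848/47120/253 - 5508/18619 = -11848*253/47120 - 5508/18619 = -374693/5890 - 5508/18619 = -7008851087/109665910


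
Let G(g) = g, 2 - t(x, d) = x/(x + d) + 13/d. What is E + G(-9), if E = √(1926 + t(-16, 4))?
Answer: -9 + √69243/6 ≈ 34.857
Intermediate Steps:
t(x, d) = 2 - 13/d - x/(d + x) (t(x, d) = 2 - (x/(x + d) + 13/d) = 2 - (x/(d + x) + 13/d) = 2 - (13/d + x/(d + x)) = 2 + (-13/d - x/(d + x)) = 2 - 13/d - x/(d + x))
E = √69243/6 (E = √(1926 + (-13*4 - 13*(-16) + 2*4² + 4*(-16))/(4*(4 - 16))) = √(1926 + (¼)*(-52 + 208 + 2*16 - 64)/(-12)) = √(1926 + (¼)*(-1/12)*(-52 + 208 + 32 - 64)) = √(1926 + (¼)*(-1/12)*124) = √(1926 - 31/12) = √(23081/12) = √69243/6 ≈ 43.857)
E + G(-9) = √69243/6 - 9 = -9 + √69243/6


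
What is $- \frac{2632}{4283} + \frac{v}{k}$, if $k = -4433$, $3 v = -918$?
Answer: $- \frac{10357058}{18986539} \approx -0.5455$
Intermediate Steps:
$v = -306$ ($v = \frac{1}{3} \left(-918\right) = -306$)
$- \frac{2632}{4283} + \frac{v}{k} = - \frac{2632}{4283} - \frac{306}{-4433} = \left(-2632\right) \frac{1}{4283} - - \frac{306}{4433} = - \frac{2632}{4283} + \frac{306}{4433} = - \frac{10357058}{18986539}$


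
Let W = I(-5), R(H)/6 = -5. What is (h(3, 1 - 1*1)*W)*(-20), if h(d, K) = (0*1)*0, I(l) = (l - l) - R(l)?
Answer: 0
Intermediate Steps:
R(H) = -30 (R(H) = 6*(-5) = -30)
I(l) = 30 (I(l) = (l - l) - 1*(-30) = 0 + 30 = 30)
h(d, K) = 0 (h(d, K) = 0*0 = 0)
W = 30
(h(3, 1 - 1*1)*W)*(-20) = (0*30)*(-20) = 0*(-20) = 0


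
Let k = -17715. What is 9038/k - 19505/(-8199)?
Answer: 90476171/48415095 ≈ 1.8688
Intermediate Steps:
9038/k - 19505/(-8199) = 9038/(-17715) - 19505/(-8199) = 9038*(-1/17715) - 19505*(-1/8199) = -9038/17715 + 19505/8199 = 90476171/48415095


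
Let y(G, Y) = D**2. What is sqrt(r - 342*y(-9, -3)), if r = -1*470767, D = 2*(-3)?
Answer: I*sqrt(483079) ≈ 695.04*I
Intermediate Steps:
D = -6
y(G, Y) = 36 (y(G, Y) = (-6)**2 = 36)
r = -470767
sqrt(r - 342*y(-9, -3)) = sqrt(-470767 - 342*36) = sqrt(-470767 - 12312) = sqrt(-483079) = I*sqrt(483079)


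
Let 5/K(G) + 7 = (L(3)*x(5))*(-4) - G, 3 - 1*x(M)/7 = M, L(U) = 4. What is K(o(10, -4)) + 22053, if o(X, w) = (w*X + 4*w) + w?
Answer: 6108686/277 ≈ 22053.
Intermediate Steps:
x(M) = 21 - 7*M
o(X, w) = 5*w + X*w (o(X, w) = (X*w + 4*w) + w = (4*w + X*w) + w = 5*w + X*w)
K(G) = 5/(217 - G) (K(G) = 5/(-7 + ((4*(21 - 7*5))*(-4) - G)) = 5/(-7 + ((4*(21 - 35))*(-4) - G)) = 5/(-7 + ((4*(-14))*(-4) - G)) = 5/(-7 + (-56*(-4) - G)) = 5/(-7 + (224 - G)) = 5/(217 - G))
K(o(10, -4)) + 22053 = -5/(-217 - 4*(5 + 10)) + 22053 = -5/(-217 - 4*15) + 22053 = -5/(-217 - 60) + 22053 = -5/(-277) + 22053 = -5*(-1/277) + 22053 = 5/277 + 22053 = 6108686/277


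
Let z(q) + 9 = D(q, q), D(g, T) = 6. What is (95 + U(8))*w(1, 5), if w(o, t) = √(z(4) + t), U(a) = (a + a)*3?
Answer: 143*√2 ≈ 202.23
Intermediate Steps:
z(q) = -3 (z(q) = -9 + 6 = -3)
U(a) = 6*a (U(a) = (2*a)*3 = 6*a)
w(o, t) = √(-3 + t)
(95 + U(8))*w(1, 5) = (95 + 6*8)*√(-3 + 5) = (95 + 48)*√2 = 143*√2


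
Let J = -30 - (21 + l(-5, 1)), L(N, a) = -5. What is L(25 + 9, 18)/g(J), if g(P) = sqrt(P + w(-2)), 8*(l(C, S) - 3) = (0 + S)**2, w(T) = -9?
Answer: 2*I*sqrt(1010)/101 ≈ 0.62932*I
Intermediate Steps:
l(C, S) = 3 + S**2/8 (l(C, S) = 3 + (0 + S)**2/8 = 3 + S**2/8)
J = -433/8 (J = -30 - (21 + (3 + (1/8)*1**2)) = -30 - (21 + (3 + (1/8)*1)) = -30 - (21 + (3 + 1/8)) = -30 - (21 + 25/8) = -30 - 1*193/8 = -30 - 193/8 = -433/8 ≈ -54.125)
g(P) = sqrt(-9 + P) (g(P) = sqrt(P - 9) = sqrt(-9 + P))
L(25 + 9, 18)/g(J) = -5/sqrt(-9 - 433/8) = -5*(-2*I*sqrt(1010)/505) = -(-2)*I*sqrt(1010)/101 = 2*I*sqrt(1010)/101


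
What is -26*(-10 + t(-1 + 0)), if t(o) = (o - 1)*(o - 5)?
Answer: -52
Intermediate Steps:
t(o) = (-1 + o)*(-5 + o)
-26*(-10 + t(-1 + 0)) = -26*(-10 + (5 + (-1 + 0)² - 6*(-1 + 0))) = -26*(-10 + (5 + (-1)² - 6*(-1))) = -26*(-10 + (5 + 1 + 6)) = -26*(-10 + 12) = -26*2 = -52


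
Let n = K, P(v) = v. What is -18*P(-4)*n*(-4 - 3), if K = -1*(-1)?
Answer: -504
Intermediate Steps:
K = 1
n = 1
-18*P(-4)*n*(-4 - 3) = -(-72)*1*(-4 - 3) = -(-72)*1*(-7) = -(-72)*(-7) = -18*28 = -504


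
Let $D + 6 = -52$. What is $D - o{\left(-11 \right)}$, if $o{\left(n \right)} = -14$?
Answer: $-44$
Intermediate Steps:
$D = -58$ ($D = -6 - 52 = -58$)
$D - o{\left(-11 \right)} = -58 - -14 = -58 + 14 = -44$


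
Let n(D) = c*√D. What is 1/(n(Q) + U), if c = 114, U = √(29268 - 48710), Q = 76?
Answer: 1/(228*√19 + I*√19442) ≈ 0.00098678 - 0.00013845*I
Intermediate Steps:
U = I*√19442 (U = √(-19442) = I*√19442 ≈ 139.43*I)
n(D) = 114*√D
1/(n(Q) + U) = 1/(114*√76 + I*√19442) = 1/(114*(2*√19) + I*√19442) = 1/(228*√19 + I*√19442)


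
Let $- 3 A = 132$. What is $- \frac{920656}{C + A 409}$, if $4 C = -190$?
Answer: $\frac{1841312}{36087} \approx 51.024$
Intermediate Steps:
$A = -44$ ($A = \left(- \frac{1}{3}\right) 132 = -44$)
$C = - \frac{95}{2}$ ($C = \frac{1}{4} \left(-190\right) = - \frac{95}{2} \approx -47.5$)
$- \frac{920656}{C + A 409} = - \frac{920656}{- \frac{95}{2} - 17996} = - \frac{920656}{- \frac{36087}{2}} = \left(-920656\right) \left(- \frac{2}{36087}\right) = \frac{1841312}{36087}$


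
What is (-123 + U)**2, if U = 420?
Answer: 88209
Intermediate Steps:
(-123 + U)**2 = (-123 + 420)**2 = 297**2 = 88209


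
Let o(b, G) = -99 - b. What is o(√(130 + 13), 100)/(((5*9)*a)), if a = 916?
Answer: -11/4580 - √143/41220 ≈ -0.0026919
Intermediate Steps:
o(√(130 + 13), 100)/(((5*9)*a)) = (-99 - √(130 + 13))/(((5*9)*916)) = (-99 - √143)/((45*916)) = (-99 - √143)/41220 = (-99 - √143)*(1/41220) = -11/4580 - √143/41220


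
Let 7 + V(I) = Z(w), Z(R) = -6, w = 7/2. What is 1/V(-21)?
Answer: -1/13 ≈ -0.076923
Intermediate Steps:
w = 7/2 (w = 7*(1/2) = 7/2 ≈ 3.5000)
V(I) = -13 (V(I) = -7 - 6 = -13)
1/V(-21) = 1/(-13) = -1/13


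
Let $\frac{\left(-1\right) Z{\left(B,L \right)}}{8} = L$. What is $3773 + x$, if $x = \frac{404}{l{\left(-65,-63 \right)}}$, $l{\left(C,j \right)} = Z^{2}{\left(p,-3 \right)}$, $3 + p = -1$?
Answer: $\frac{543413}{144} \approx 3773.7$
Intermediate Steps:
$p = -4$ ($p = -3 - 1 = -4$)
$Z{\left(B,L \right)} = - 8 L$
$l{\left(C,j \right)} = 576$ ($l{\left(C,j \right)} = \left(\left(-8\right) \left(-3\right)\right)^{2} = 24^{2} = 576$)
$x = \frac{101}{144}$ ($x = \frac{404}{576} = 404 \cdot \frac{1}{576} = \frac{101}{144} \approx 0.70139$)
$3773 + x = 3773 + \frac{101}{144} = \frac{543413}{144}$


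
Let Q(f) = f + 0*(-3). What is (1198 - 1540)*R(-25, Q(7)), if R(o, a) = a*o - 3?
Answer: 60876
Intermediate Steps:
Q(f) = f (Q(f) = f + 0 = f)
R(o, a) = -3 + a*o
(1198 - 1540)*R(-25, Q(7)) = (1198 - 1540)*(-3 + 7*(-25)) = -342*(-3 - 175) = -342*(-178) = 60876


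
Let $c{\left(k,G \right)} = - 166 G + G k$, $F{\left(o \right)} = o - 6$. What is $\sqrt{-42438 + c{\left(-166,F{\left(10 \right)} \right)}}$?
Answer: $i \sqrt{43766} \approx 209.2 i$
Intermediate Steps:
$F{\left(o \right)} = -6 + o$ ($F{\left(o \right)} = o - 6 = -6 + o$)
$\sqrt{-42438 + c{\left(-166,F{\left(10 \right)} \right)}} = \sqrt{-42438 + \left(-6 + 10\right) \left(-166 - 166\right)} = \sqrt{-42438 + 4 \left(-332\right)} = \sqrt{-42438 - 1328} = \sqrt{-43766} = i \sqrt{43766}$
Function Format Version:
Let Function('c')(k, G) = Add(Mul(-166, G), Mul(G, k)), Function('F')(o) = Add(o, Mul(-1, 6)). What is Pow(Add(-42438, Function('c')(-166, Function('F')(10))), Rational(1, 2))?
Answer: Mul(I, Pow(43766, Rational(1, 2))) ≈ Mul(209.20, I)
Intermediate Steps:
Function('F')(o) = Add(-6, o) (Function('F')(o) = Add(o, -6) = Add(-6, o))
Pow(Add(-42438, Function('c')(-166, Function('F')(10))), Rational(1, 2)) = Pow(Add(-42438, Mul(Add(-6, 10), Add(-166, -166))), Rational(1, 2)) = Pow(Add(-42438, Mul(4, -332)), Rational(1, 2)) = Pow(Add(-42438, -1328), Rational(1, 2)) = Pow(-43766, Rational(1, 2)) = Mul(I, Pow(43766, Rational(1, 2)))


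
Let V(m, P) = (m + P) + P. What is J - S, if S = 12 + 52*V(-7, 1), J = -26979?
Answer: -26731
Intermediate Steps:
V(m, P) = m + 2*P (V(m, P) = (P + m) + P = m + 2*P)
S = -248 (S = 12 + 52*(-7 + 2*1) = 12 + 52*(-7 + 2) = 12 + 52*(-5) = 12 - 260 = -248)
J - S = -26979 - 1*(-248) = -26979 + 248 = -26731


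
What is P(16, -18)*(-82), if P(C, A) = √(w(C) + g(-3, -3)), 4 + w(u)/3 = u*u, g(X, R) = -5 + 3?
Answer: -82*√754 ≈ -2251.6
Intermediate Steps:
g(X, R) = -2
w(u) = -12 + 3*u² (w(u) = -12 + 3*(u*u) = -12 + 3*u²)
P(C, A) = √(-14 + 3*C²) (P(C, A) = √((-12 + 3*C²) - 2) = √(-14 + 3*C²))
P(16, -18)*(-82) = √(-14 + 3*16²)*(-82) = √(-14 + 3*256)*(-82) = √(-14 + 768)*(-82) = √754*(-82) = -82*√754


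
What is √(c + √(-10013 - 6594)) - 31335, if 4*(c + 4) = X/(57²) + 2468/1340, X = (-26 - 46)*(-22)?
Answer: -31335 + √(-553843105 + 162052900*I*√16607)/12730 ≈ -31327.0 + 8.1342*I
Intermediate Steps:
X = 1584 (X = -72*(-22) = 1584)
c = -1653263/483740 (c = -4 + (1584/(57²) + 2468/1340)/4 = -4 + (1584/3249 + 2468*(1/1340))/4 = -4 + (1584*(1/3249) + 617/335)/4 = -4 + (176/361 + 617/335)/4 = -4 + (¼)*(281697/120935) = -4 + 281697/483740 = -1653263/483740 ≈ -3.4177)
√(c + √(-10013 - 6594)) - 31335 = √(-1653263/483740 + √(-10013 - 6594)) - 31335 = √(-1653263/483740 + √(-16607)) - 31335 = √(-1653263/483740 + I*√16607) - 31335 = -31335 + √(-1653263/483740 + I*√16607)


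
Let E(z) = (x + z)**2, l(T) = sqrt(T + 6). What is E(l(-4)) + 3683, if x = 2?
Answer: 3689 + 4*sqrt(2) ≈ 3694.7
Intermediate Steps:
l(T) = sqrt(6 + T)
E(z) = (2 + z)**2
E(l(-4)) + 3683 = (2 + sqrt(6 - 4))**2 + 3683 = (2 + sqrt(2))**2 + 3683 = 3683 + (2 + sqrt(2))**2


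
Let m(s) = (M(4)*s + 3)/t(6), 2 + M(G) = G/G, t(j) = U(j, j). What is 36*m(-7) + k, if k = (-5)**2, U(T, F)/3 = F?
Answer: 45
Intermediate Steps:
U(T, F) = 3*F
t(j) = 3*j
k = 25
M(G) = -1 (M(G) = -2 + G/G = -2 + 1 = -1)
m(s) = 1/6 - s/18 (m(s) = (-s + 3)/((3*6)) = (3 - s)/18 = (3 - s)*(1/18) = 1/6 - s/18)
36*m(-7) + k = 36*(1/6 - 1/18*(-7)) + 25 = 36*(1/6 + 7/18) + 25 = 36*(5/9) + 25 = 20 + 25 = 45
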